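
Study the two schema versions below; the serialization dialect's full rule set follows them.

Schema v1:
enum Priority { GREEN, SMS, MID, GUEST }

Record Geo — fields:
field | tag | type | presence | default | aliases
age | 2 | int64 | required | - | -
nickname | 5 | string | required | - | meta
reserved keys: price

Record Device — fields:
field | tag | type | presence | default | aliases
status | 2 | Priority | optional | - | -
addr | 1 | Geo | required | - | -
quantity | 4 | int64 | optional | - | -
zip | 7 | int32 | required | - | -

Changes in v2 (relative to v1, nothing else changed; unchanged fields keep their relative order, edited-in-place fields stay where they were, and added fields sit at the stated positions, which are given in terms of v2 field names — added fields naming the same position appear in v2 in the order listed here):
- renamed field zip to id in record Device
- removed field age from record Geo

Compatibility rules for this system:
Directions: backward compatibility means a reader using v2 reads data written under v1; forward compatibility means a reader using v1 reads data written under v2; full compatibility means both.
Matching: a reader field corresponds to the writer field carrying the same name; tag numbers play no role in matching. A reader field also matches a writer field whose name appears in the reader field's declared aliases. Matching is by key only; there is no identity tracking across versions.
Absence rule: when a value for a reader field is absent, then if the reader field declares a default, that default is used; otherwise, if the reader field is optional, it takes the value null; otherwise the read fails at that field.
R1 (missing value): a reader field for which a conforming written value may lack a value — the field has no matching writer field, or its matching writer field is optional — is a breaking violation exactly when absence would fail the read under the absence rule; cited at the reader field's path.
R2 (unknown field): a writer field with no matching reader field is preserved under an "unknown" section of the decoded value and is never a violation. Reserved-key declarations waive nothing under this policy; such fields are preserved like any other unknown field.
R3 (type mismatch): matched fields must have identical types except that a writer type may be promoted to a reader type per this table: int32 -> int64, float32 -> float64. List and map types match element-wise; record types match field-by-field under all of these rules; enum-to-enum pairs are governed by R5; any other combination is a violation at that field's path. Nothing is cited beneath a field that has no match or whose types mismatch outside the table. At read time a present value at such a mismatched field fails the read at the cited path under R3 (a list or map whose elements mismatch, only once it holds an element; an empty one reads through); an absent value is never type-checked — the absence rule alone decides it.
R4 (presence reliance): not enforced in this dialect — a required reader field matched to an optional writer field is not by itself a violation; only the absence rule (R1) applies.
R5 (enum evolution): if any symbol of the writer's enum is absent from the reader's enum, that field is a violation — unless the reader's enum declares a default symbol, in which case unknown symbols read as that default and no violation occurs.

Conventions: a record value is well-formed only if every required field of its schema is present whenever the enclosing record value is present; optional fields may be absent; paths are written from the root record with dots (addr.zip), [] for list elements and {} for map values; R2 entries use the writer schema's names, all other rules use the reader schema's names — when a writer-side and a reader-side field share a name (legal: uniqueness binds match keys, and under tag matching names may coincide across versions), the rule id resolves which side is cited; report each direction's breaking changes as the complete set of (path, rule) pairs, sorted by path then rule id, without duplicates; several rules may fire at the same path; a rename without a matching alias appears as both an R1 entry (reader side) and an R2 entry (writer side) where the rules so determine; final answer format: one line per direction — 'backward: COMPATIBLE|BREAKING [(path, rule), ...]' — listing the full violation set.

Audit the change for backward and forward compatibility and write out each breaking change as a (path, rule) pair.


backward: BREAKING [(id, R1)]; forward: BREAKING [(addr.age, R1), (zip, R1)]

each type pair in Device: writer, then reader
backward for Device (reader v2, writer v1):
  writer optional, Priority -> Priority: reader status maps from writer status
  writer required, Geo -> Geo: reader addr maps from writer addr
  writer optional, int64 -> int64: reader quantity maps from writer quantity
  id: no writer match
  zip (writer side), unknown to reader
  writer required, string -> string: reader addr.nickname maps from writer addr.nickname
  addr.age (writer side), unknown to reader
  R1 fires at id
  => backward: BREAKING (1)
forward for Device (reader v1, writer v2):
  writer optional, Priority -> Priority: reader status maps from writer status
  writer required, Geo -> Geo: reader addr maps from writer addr
  writer optional, int64 -> int64: reader quantity maps from writer quantity
  zip: no writer match
  id (writer side), unknown to reader
  addr.age: no writer match
  writer required, string -> string: reader addr.nickname maps from writer addr.nickname
  R1 fires at addr.age
  R1 fires at zip
  => forward: BREAKING (2)


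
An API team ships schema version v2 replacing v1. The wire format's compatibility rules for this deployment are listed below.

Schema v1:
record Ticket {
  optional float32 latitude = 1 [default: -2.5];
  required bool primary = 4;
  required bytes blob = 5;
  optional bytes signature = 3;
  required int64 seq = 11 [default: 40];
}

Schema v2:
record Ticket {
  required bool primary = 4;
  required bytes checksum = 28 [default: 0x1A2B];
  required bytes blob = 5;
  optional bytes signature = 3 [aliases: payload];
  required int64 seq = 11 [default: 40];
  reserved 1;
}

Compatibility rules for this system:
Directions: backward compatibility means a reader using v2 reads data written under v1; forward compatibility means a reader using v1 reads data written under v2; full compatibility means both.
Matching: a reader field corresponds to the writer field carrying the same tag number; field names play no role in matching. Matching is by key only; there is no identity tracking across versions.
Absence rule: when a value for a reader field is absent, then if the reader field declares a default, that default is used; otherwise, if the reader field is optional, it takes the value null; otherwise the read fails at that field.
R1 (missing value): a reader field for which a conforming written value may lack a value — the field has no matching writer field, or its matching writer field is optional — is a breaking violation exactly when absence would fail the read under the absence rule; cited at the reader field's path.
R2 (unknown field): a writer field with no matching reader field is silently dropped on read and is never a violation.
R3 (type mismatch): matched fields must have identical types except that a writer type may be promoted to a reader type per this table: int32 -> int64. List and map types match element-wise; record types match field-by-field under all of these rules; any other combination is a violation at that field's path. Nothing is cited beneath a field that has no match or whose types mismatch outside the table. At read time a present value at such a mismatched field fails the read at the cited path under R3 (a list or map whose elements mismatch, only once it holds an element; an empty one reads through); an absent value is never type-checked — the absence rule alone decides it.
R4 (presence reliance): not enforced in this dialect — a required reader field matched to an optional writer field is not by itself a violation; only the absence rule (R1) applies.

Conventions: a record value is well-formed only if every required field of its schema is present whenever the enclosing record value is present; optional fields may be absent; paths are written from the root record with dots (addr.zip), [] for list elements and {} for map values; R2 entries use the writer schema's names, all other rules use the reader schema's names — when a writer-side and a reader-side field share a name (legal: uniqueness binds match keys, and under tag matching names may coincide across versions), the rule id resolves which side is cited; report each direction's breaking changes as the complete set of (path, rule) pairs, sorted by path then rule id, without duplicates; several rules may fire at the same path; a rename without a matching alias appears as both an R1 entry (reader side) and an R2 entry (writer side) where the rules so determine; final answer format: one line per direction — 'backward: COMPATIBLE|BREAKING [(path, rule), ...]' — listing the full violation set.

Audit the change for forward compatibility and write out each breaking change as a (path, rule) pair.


arrows below run writer -> reader for Ticket
forward analysis of Ticket with v1 as reader and v2 as writer:
  latitude: no writer-side match
  primary <- primary (bool -> bool, writer required)
  blob <- blob (bytes -> bytes, writer required)
  signature <- signature (bytes -> bytes, writer optional)
  seq <- seq (int64 -> int64, writer required)
  leftover writer field: checksum
  => no violations; forward on Ticket: COMPATIBLE
diffs on Ticket not affecting the asked answer:
  added field checksum to record Ticket: required bytes, tag 28, default 0x1A2B (in v2 it sits immediately before blob) -> triggers nothing under Ticket's printed rules — same verdict
  removed field latitude from record Ticket (its key 1 joins the reserved list) -> triggers nothing under Ticket's printed rules — same verdict

forward: COMPATIBLE []


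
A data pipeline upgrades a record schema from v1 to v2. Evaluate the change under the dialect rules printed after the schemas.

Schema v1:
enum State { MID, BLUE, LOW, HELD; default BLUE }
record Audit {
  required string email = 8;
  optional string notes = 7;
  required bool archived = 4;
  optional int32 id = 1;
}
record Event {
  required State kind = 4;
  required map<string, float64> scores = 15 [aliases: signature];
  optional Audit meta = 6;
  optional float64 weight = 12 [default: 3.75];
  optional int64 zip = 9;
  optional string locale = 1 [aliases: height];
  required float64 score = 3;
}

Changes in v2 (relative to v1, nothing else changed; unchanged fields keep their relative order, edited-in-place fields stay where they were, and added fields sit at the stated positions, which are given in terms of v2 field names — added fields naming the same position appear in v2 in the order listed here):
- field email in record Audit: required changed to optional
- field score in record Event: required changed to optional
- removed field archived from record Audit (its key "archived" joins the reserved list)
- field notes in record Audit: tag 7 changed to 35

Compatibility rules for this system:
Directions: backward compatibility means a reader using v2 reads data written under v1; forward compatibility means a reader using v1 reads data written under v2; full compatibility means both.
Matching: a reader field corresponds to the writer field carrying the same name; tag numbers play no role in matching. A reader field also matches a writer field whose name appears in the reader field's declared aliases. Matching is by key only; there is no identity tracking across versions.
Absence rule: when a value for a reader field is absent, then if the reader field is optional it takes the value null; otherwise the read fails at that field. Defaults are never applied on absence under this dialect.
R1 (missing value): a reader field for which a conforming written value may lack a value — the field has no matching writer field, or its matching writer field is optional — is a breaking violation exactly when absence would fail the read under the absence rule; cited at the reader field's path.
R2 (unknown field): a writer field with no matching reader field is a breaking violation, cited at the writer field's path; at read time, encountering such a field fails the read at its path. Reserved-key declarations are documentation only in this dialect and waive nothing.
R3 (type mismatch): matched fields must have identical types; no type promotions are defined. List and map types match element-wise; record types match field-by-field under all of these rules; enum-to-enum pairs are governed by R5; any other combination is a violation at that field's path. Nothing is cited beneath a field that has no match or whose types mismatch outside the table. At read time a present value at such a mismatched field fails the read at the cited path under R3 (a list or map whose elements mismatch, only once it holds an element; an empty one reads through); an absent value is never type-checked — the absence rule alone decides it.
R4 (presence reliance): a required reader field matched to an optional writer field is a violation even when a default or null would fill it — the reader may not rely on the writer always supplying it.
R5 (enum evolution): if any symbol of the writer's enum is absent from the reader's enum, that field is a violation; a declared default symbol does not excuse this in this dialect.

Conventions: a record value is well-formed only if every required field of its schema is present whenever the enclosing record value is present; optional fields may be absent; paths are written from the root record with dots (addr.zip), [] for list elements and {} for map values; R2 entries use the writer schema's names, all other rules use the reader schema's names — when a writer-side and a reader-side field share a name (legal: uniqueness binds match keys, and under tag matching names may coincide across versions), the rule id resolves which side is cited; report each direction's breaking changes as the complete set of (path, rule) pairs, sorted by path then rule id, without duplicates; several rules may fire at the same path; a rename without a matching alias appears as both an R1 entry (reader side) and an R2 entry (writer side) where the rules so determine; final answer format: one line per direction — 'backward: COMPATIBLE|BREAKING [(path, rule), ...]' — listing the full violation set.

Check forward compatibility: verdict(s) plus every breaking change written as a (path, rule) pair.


each type pair in Event: writer, then reader
forward pass over Event, reader schema v1, writer schema v2:
  kind: State -> State, writer required; from kind
  scores: map<string, float64> -> map<string, float64>, writer required; from scores
  meta: Audit -> Audit, writer optional; from meta
  weight: float64 -> float64, writer optional; from weight
  zip: int64 -> int64, writer optional; from zip
  locale: string -> string, writer optional; from locale
  score: float64 -> float64, writer optional; from score
  meta.email: string -> string, writer optional; from meta.email
  meta.notes: string -> string, writer optional; from meta.notes
  meta.archived has no writer counterpart
  meta.id: int32 -> int32, writer optional; from meta.id
  breaking: (meta.archived, R1)
  breaking: (meta.email, R1)
  breaking: (meta.email, R4)
  breaking: (score, R1)
  breaking: (score, R4)
  forward on Event therefore BREAKING (5)
diffs on Event not affecting the asked answer:
  field notes in record Audit: tag 7 changed to 35 -> no rule fires on it in Event's dialect; the asked verdict holds

forward: BREAKING [(meta.archived, R1), (meta.email, R1), (meta.email, R4), (score, R1), (score, R4)]


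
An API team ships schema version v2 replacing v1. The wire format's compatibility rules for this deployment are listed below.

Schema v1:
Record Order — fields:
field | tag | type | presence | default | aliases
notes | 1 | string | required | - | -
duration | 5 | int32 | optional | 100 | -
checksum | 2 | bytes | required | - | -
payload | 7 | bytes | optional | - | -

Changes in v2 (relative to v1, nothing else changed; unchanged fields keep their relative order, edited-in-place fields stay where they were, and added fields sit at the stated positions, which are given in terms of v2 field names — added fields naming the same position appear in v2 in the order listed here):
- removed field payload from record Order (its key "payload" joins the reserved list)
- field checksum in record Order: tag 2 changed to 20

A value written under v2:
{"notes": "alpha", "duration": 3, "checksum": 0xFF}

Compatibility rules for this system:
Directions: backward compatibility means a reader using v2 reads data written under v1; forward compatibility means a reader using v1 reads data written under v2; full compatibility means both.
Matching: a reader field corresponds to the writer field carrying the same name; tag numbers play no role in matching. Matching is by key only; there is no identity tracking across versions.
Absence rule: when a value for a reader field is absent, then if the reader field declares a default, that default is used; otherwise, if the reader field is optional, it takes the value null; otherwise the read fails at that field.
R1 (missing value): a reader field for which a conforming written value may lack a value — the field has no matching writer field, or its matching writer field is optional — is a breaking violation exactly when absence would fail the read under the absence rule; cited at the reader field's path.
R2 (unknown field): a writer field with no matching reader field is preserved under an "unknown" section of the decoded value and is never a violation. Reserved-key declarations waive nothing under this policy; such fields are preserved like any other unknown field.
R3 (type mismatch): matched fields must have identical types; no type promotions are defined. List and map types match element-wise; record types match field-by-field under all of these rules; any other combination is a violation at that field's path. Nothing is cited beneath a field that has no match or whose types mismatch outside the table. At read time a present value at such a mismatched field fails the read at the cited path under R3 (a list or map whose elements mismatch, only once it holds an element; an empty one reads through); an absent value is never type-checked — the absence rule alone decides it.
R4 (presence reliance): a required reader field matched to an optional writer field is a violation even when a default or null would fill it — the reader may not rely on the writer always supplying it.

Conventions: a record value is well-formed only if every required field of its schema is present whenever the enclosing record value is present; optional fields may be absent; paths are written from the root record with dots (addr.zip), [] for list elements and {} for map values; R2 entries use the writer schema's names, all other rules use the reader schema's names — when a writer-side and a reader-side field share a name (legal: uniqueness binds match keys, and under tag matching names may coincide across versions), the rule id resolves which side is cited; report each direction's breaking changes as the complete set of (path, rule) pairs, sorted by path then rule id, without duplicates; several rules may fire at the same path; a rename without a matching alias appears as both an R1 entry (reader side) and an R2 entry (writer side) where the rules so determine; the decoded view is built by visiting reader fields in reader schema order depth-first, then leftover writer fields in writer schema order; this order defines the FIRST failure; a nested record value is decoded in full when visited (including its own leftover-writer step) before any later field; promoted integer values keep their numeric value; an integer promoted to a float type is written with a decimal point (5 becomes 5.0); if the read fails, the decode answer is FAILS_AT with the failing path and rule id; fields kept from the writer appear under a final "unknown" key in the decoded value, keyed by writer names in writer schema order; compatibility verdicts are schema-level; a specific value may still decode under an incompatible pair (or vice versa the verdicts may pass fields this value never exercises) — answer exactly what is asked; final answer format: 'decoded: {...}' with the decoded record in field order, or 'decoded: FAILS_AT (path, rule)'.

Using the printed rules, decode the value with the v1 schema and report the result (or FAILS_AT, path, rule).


each type pair in Order: writer, then reader
migrating the Order value to v1:
  notes := "alpha"
  duration := 3
  checksum := 0xFF
  payload := null (not supplied -> null)
  => decoded: {"notes": "alpha", "duration": 3, "checksum": 0xFF, "payload": null}
remaining Order differences; none change what is asked:
  removed field payload from record Order (its key "payload" joins the reserved list) -> fires no rule on Order under this dialect and leaves the result unchanged
  field checksum in record Order: tag 2 changed to 20 -> fires no rule on Order under this dialect and leaves the result unchanged

decoded: {"notes": "alpha", "duration": 3, "checksum": 0xFF, "payload": null}


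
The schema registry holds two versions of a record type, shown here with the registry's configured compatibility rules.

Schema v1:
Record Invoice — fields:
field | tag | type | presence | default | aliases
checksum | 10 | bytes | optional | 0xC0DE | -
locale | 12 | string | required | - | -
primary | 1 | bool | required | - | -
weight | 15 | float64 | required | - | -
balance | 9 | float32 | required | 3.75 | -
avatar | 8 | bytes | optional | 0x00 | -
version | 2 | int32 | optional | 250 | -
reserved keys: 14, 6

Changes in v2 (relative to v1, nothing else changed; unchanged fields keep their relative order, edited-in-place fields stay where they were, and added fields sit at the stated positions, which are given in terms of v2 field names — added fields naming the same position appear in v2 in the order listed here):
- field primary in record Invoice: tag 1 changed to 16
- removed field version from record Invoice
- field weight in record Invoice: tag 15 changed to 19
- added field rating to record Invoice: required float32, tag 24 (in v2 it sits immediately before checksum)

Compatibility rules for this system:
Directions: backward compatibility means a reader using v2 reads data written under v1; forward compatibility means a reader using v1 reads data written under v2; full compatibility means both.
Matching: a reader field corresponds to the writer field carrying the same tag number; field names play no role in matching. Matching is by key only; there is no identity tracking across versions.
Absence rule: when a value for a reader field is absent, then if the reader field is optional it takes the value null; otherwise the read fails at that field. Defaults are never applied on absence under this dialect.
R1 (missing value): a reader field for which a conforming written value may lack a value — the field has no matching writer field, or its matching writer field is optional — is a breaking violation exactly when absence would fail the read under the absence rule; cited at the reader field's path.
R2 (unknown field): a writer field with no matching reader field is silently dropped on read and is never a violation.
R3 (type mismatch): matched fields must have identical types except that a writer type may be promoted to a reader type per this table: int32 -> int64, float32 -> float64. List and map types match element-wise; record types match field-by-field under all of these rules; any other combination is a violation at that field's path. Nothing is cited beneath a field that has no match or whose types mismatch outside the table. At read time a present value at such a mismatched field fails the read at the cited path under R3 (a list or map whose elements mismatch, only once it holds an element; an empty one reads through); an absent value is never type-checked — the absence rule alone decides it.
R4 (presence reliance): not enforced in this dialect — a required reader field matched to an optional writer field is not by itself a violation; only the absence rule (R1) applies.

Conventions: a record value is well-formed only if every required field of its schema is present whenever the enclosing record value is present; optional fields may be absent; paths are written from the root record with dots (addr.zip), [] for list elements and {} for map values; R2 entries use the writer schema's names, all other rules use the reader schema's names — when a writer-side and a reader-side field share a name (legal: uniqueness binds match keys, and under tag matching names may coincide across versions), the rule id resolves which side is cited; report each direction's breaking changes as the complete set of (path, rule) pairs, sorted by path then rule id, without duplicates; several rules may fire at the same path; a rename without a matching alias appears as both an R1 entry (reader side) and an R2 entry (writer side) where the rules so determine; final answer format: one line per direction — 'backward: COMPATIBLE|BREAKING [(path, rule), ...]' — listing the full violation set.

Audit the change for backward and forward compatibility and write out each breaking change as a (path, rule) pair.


backward: BREAKING [(primary, R1), (rating, R1), (weight, R1)]; forward: BREAKING [(primary, R1), (weight, R1)]

arrows below run writer -> reader for Invoice
backward on Invoice — v2 reading data written by v1:
  no writer field matches reader rating
  bytes -> bytes, writer optional: checksum aligns to checksum
  string -> string, writer required: locale aligns to locale
  no writer field matches reader primary
  no writer field matches reader weight
  float32 -> float32, writer required: balance aligns to balance
  bytes -> bytes, writer optional: avatar aligns to avatar
  primary (writer side), unknown to reader
  weight (writer side), unknown to reader
  version (writer side), unknown to reader
  breaking: (primary, R1)
  breaking: (rating, R1)
  breaking: (weight, R1)
  => 3 violation(s): backward is BREAKING for Invoice
forward on Invoice — v1 reading data written by v2:
  bytes -> bytes, writer optional: checksum aligns to checksum
  string -> string, writer required: locale aligns to locale
  no writer field matches reader primary
  no writer field matches reader weight
  float32 -> float32, writer required: balance aligns to balance
  bytes -> bytes, writer optional: avatar aligns to avatar
  no writer field matches reader version
  rating (writer side), unknown to reader
  primary (writer side), unknown to reader
  weight (writer side), unknown to reader
  breaking: (primary, R1)
  breaking: (weight, R1)
  => 2 violation(s): forward is BREAKING for Invoice


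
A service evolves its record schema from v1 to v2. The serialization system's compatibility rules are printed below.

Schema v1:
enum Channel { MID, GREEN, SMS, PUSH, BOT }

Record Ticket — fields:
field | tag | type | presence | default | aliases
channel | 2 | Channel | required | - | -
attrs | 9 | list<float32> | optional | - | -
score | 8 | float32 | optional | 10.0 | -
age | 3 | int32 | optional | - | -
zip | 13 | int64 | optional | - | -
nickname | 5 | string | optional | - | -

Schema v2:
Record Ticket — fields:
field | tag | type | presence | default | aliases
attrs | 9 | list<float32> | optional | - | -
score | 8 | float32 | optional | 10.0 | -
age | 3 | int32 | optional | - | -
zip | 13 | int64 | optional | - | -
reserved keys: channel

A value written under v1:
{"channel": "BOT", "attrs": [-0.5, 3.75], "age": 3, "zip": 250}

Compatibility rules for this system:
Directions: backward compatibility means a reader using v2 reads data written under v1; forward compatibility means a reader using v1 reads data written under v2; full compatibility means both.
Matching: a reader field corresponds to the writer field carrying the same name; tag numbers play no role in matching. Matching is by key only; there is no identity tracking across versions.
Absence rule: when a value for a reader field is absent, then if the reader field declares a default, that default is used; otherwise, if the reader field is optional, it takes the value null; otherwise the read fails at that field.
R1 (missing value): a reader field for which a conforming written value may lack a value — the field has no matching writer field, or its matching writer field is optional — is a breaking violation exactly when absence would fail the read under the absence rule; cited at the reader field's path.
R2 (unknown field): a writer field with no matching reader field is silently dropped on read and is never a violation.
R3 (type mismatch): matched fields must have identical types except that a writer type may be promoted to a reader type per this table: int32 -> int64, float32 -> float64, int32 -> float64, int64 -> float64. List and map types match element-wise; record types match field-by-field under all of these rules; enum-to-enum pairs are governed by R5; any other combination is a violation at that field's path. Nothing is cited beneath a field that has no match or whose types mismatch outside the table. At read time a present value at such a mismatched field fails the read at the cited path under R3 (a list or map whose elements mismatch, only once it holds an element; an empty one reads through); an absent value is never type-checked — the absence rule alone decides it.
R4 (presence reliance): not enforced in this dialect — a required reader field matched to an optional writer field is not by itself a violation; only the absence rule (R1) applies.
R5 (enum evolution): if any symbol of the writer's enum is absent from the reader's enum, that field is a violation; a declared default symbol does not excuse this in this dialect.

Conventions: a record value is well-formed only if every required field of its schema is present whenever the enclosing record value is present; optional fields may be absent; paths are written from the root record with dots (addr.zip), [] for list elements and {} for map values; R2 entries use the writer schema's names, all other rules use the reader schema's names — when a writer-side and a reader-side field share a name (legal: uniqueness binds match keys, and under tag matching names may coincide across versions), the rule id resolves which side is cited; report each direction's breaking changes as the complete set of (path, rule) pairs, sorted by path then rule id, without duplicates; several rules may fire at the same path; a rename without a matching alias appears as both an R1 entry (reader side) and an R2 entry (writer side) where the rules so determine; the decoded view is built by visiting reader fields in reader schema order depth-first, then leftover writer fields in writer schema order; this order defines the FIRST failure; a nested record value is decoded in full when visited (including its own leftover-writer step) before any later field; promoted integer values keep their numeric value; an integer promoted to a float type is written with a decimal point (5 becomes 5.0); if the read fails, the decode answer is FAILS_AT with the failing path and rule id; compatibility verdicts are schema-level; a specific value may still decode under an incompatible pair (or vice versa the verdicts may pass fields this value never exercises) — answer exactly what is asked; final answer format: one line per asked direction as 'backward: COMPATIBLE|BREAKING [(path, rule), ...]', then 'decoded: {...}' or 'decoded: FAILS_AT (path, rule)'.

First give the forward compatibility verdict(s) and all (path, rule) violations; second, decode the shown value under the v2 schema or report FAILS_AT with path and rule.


forward: BREAKING [(channel, R1)]; decoded: {"attrs": [-0.5, 3.75], "score": 10.0, "age": 3, "zip": 250}

the writer's type comes first in each Ticket pair
forward pass over Ticket, reader schema v1, writer schema v2:
  no writer field matches reader channel
  list<float32> -> list<float32>, writer optional: attrs aligns to attrs
  float32 -> float32, writer optional: score aligns to score
  int32 -> int32, writer optional: age aligns to age
  int64 -> int64, writer optional: zip aligns to zip
  no writer field matches reader nickname
  violation R1 at channel
  => forward: BREAKING (1)
decoding the Ticket value with the v2 reader:
  attrs := [-0.5, 3.75]
  score := 10.0 (no value, default fills)
  age := 3
  zip := 250
  writer channel: unmatched, discarded
  => decoded: {"attrs": [-0.5, 3.75], "score": 10.0, "age": 3, "zip": 250}


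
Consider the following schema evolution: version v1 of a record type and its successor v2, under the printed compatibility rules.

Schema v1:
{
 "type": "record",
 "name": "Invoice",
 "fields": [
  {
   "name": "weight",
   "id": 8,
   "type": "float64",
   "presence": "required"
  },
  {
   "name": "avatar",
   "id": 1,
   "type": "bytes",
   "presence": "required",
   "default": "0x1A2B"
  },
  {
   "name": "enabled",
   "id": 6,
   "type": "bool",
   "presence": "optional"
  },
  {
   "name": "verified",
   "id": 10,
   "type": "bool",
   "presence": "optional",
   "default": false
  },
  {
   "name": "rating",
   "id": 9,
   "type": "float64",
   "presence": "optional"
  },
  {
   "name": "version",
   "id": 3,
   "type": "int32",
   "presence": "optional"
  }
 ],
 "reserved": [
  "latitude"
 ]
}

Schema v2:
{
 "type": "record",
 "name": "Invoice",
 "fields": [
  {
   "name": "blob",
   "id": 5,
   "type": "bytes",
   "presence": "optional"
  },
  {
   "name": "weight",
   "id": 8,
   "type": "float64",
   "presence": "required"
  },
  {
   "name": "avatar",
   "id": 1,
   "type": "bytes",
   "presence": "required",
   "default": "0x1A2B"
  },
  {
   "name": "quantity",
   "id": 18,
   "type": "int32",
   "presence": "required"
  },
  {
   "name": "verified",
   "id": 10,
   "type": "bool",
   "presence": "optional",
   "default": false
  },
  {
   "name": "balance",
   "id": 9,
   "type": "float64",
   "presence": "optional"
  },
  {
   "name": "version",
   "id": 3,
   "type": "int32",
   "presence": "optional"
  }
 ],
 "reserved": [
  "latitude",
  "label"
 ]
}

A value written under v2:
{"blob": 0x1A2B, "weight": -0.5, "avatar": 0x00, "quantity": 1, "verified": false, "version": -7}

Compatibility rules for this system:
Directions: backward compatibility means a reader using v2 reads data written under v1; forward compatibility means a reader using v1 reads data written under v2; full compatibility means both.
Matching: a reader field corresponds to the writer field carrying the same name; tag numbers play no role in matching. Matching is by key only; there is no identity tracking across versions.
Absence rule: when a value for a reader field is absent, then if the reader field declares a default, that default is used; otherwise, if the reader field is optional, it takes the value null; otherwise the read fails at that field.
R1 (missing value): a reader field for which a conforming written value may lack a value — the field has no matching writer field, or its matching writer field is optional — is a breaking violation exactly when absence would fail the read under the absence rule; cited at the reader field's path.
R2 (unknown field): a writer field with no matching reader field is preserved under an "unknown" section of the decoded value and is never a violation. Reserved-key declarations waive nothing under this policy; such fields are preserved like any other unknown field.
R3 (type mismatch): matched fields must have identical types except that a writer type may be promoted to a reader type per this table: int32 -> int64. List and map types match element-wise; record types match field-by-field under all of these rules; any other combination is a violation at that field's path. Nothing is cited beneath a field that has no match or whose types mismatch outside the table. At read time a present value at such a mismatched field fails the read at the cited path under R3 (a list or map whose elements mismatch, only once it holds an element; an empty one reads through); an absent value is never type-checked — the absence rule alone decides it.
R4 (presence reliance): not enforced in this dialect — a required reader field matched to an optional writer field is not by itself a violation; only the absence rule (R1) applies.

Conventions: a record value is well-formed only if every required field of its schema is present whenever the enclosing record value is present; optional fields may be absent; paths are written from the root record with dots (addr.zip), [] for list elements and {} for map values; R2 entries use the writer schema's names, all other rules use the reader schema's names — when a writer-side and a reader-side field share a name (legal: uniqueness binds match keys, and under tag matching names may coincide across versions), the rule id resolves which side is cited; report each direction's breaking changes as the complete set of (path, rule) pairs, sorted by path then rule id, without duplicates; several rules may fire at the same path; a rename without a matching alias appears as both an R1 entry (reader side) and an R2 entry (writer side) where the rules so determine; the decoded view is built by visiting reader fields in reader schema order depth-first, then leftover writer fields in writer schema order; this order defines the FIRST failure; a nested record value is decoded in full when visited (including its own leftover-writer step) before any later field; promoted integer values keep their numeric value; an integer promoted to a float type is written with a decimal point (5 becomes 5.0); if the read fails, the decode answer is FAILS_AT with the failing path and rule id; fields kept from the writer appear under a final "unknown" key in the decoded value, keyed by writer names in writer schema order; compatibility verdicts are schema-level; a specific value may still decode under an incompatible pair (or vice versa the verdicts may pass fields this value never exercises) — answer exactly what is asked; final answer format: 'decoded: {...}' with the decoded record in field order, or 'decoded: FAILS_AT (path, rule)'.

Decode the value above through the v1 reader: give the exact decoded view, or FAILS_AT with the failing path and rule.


arrows below run writer -> reader for Invoice
decode walk for Invoice under reader schema v1:
  weight := -0.5
  avatar := 0x00
  enabled := null (missing; optional => null)
  verified := false
  rating := null (missing; optional => null)
  version := -7
  writer blob: kept under "unknown"
  writer quantity: kept under "unknown"
  => decoded: {"weight": -0.5, "avatar": 0x00, "enabled": null, "verified": false, "rating": null, "version": -7, "unknown": {"blob": 0x1A2B, "quantity": 1}}
remaining Invoice differences; none change what is asked:
  renamed field rating to balance in record Invoice -> fires no rule on Invoice under this dialect and leaves the result unchanged
  removed field enabled from record Invoice -> fires no rule on Invoice under this dialect and leaves the result unchanged

decoded: {"weight": -0.5, "avatar": 0x00, "enabled": null, "verified": false, "rating": null, "version": -7, "unknown": {"blob": 0x1A2B, "quantity": 1}}


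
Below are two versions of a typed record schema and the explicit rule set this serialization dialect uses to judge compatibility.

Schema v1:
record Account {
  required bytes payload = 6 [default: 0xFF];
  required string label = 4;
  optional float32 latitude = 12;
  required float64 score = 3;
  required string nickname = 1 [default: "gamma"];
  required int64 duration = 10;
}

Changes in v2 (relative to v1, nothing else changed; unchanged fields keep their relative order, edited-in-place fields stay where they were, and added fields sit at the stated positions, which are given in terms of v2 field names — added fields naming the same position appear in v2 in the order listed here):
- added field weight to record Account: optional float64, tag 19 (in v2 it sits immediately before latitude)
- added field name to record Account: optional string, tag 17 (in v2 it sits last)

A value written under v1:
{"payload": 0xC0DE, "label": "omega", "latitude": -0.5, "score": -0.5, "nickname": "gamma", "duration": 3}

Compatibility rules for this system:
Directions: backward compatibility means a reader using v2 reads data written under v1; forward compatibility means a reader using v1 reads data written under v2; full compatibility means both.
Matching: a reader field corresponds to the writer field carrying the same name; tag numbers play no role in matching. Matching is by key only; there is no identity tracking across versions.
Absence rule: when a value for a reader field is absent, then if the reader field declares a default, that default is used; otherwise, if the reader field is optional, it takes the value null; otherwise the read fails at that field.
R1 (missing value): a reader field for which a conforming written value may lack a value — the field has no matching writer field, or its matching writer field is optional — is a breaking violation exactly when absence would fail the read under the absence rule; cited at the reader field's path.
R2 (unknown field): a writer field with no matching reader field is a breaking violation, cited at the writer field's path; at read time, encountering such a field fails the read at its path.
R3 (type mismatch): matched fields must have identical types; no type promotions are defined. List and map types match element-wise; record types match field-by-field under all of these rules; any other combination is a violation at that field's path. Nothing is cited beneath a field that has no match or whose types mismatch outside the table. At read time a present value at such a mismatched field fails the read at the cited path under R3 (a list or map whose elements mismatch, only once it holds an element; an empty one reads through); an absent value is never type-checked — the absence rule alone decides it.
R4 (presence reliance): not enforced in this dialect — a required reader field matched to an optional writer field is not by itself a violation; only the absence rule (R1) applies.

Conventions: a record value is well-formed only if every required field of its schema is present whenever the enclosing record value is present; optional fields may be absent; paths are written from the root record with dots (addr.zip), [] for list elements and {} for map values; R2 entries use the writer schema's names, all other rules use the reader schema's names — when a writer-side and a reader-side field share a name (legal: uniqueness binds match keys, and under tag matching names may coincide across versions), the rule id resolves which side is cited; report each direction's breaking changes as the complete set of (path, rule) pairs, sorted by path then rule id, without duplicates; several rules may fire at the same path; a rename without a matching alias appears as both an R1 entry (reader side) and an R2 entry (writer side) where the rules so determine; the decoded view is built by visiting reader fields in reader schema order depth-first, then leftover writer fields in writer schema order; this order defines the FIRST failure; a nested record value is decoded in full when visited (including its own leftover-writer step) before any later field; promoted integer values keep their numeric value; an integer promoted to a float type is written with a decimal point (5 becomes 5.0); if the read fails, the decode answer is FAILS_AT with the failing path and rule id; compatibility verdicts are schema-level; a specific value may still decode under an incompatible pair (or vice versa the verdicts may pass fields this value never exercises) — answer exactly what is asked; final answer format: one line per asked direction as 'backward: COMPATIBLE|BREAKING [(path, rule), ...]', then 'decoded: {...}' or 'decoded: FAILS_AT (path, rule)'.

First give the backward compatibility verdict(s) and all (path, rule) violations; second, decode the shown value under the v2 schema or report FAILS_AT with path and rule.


each type pair in Account: writer, then reader
backward pass over Account, reader schema v2, writer schema v1:
  writer required, bytes -> bytes: reader payload maps from writer payload
  writer required, string -> string: reader label maps from writer label
  weight has no writer counterpart
  writer optional, float32 -> float32: reader latitude maps from writer latitude
  writer required, float64 -> float64: reader score maps from writer score
  writer required, string -> string: reader nickname maps from writer nickname
  writer required, int64 -> int64: reader duration maps from writer duration
  name has no writer counterpart
  => no violations; backward on Account: COMPATIBLE
decode (reader v2):
  payload := 0xC0DE
  label := "omega"
  weight := null (absent, optional -> null)
  latitude := -0.5
  score := -0.5
  nickname := "gamma"
  duration := 3
  name := null (absent, optional -> null)
  => decoded: {"payload": 0xC0DE, "label": "omega", "weight": null, "latitude": -0.5, "score": -0.5, "nickname": "gamma", "duration": 3, "name": null}

backward: COMPATIBLE []; decoded: {"payload": 0xC0DE, "label": "omega", "weight": null, "latitude": -0.5, "score": -0.5, "nickname": "gamma", "duration": 3, "name": null}
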